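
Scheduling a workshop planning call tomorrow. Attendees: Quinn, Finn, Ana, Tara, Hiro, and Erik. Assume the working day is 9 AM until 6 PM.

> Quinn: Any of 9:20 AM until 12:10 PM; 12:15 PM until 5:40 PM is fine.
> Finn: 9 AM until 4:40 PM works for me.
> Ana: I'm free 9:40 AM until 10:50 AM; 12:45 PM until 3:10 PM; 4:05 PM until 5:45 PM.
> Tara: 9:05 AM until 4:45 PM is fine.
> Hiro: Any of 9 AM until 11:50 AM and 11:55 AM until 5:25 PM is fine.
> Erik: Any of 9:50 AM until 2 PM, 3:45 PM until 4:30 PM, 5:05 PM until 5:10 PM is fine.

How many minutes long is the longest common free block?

Quinn ∩ Finn: 09:20-12:10, 12:15-16:40.
Quinn ∩ Finn ∩ Ana: 09:40-10:50, 12:45-15:10, 16:05-16:40.
Quinn ∩ Finn ∩ Ana ∩ Tara: 09:40-10:50, 12:45-15:10, 16:05-16:40.
Quinn ∩ Finn ∩ Ana ∩ Tara ∩ Hiro: 09:40-10:50, 12:45-15:10, 16:05-16:40.
Quinn ∩ Finn ∩ Ana ∩ Tara ∩ Hiro ∩ Erik: 09:50-10:50, 12:45-14:00, 16:05-16:30.
The longest is 12:45-14:00 at 75 minutes.

75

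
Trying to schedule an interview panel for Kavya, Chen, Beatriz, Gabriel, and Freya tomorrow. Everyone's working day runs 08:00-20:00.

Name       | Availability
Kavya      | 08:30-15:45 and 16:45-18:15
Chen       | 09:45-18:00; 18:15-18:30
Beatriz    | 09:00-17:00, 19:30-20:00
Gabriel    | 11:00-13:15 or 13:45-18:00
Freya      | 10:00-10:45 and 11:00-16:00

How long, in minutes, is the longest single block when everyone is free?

Kavya ∩ Chen: 09:45-15:45, 16:45-18:00.
Kavya ∩ Chen ∩ Beatriz: 09:45-15:45, 16:45-17:00.
Kavya ∩ Chen ∩ Beatriz ∩ Gabriel: 11:00-13:15, 13:45-15:45, 16:45-17:00.
Kavya ∩ Chen ∩ Beatriz ∩ Gabriel ∩ Freya: 11:00-13:15, 13:45-15:45.
Those are the intersection windows.
The longest is 11:00-13:15 at 135 minutes.

135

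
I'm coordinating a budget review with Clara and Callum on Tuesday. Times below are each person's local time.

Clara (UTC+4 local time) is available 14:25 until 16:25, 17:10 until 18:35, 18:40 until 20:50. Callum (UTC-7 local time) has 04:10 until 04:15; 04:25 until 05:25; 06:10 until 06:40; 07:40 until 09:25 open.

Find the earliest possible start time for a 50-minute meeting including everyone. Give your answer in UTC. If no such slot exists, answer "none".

11:25

Clara in UTC: 10:25-12:25, 13:10-14:35, 14:40-16:50 (subtract 4h to convert from UTC+4).
Callum in UTC: 11:10-11:15, 11:25-12:25, 13:10-13:40, 14:40-16:25 (add 7h to convert from UTC-7).
Clara ∩ Callum: 11:10-11:15, 11:25-12:25, 13:10-13:40, 14:40-16:25.
Those are the intersection windows.
The first common window of at least 50 minutes is 11:25-12:25, so the earliest start is 11:25.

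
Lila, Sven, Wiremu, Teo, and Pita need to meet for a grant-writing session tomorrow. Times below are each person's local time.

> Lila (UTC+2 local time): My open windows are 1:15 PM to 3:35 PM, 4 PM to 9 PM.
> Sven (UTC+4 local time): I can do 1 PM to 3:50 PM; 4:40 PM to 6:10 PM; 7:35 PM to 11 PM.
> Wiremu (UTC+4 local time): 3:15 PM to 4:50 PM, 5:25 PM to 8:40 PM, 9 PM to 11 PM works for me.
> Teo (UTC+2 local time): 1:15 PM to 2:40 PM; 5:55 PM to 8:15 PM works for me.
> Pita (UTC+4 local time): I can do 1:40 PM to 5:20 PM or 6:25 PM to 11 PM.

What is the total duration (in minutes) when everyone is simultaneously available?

155

Lila in UTC: 11:15-13:35, 14:00-19:00 (subtract 2h to convert from UTC+2).
Sven in UTC: 09:00-11:50, 12:40-14:10, 15:35-19:00 (subtract 4h to convert from UTC+4).
Wiremu in UTC: 11:15-12:50, 13:25-16:40, 17:00-19:00 (subtract 4h to convert from UTC+4).
Teo in UTC: 11:15-12:40, 15:55-18:15 (subtract 2h to convert from UTC+2).
Pita in UTC: 09:40-13:20, 14:25-19:00 (subtract 4h to convert from UTC+4).
Lila ∩ Sven: 11:15-11:50, 12:40-13:35, 14:00-14:10, 15:35-19:00.
Lila ∩ Sven ∩ Wiremu: 11:15-11:50, 12:40-12:50, 13:25-13:35, 14:00-14:10, 15:35-16:40, 17:00-19:00.
Lila ∩ Sven ∩ Wiremu ∩ Teo: 11:15-11:50, 15:55-16:40, 17:00-18:15.
Lila ∩ Sven ∩ Wiremu ∩ Teo ∩ Pita: 11:15-11:50, 15:55-16:40, 17:00-18:15.
Summing the common windows: 35 + 45 + 75 = 155 minutes.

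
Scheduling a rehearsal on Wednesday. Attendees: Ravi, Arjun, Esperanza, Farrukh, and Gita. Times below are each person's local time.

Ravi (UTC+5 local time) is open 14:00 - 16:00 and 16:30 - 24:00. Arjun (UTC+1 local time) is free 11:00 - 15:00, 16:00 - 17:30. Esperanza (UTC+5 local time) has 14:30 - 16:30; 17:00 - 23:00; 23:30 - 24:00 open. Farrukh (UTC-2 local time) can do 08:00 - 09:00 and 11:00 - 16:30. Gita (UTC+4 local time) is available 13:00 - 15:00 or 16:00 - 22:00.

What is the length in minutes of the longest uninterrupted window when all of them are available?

Ravi in UTC: 09:00-11:00, 11:30-19:00 (subtract 5h to convert from UTC+5).
Arjun in UTC: 10:00-14:00, 15:00-16:30 (subtract 1h to convert from UTC+1).
Esperanza in UTC: 09:30-11:30, 12:00-18:00, 18:30-19:00 (subtract 5h to convert from UTC+5).
Farrukh in UTC: 10:00-11:00, 13:00-18:30 (add 2h to convert from UTC-2).
Gita in UTC: 09:00-11:00, 12:00-18:00 (subtract 4h to convert from UTC+4).
Ravi ∩ Arjun: 10:00-11:00, 11:30-14:00, 15:00-16:30.
Ravi ∩ Arjun ∩ Esperanza: 10:00-11:00, 12:00-14:00, 15:00-16:30.
Ravi ∩ Arjun ∩ Esperanza ∩ Farrukh: 10:00-11:00, 13:00-14:00, 15:00-16:30.
Ravi ∩ Arjun ∩ Esperanza ∩ Farrukh ∩ Gita: 10:00-11:00, 13:00-14:00, 15:00-16:30.
The longest is 15:00-16:30 at 90 minutes.

90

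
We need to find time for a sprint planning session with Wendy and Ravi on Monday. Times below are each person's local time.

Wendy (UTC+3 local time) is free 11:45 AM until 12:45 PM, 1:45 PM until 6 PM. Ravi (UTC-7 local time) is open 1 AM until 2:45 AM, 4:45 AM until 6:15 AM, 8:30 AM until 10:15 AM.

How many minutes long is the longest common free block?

90

Wendy in UTC: 08:45-09:45, 10:45-15:00 (subtract 3h to convert from UTC+3).
Ravi in UTC: 08:00-09:45, 11:45-13:15, 15:30-17:15 (add 7h to convert from UTC-7).
Wendy ∩ Ravi: 08:45-09:45, 11:45-13:15.
Those are the intersection windows.
The longest is 11:45-13:15 at 90 minutes.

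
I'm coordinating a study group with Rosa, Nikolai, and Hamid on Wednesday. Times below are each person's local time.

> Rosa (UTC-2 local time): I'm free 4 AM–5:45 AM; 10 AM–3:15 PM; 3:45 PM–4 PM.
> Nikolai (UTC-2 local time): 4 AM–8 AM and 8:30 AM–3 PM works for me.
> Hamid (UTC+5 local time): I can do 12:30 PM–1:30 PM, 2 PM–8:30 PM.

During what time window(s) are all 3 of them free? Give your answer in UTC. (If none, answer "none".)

07:30-07:45, 12:00-15:30

Rosa in UTC: 06:00-07:45, 12:00-17:15, 17:45-18:00 (add 2h to convert from UTC-2).
Nikolai in UTC: 06:00-10:00, 10:30-17:00 (add 2h to convert from UTC-2).
Hamid in UTC: 07:30-08:30, 09:00-15:30 (subtract 5h to convert from UTC+5).
Rosa ∩ Nikolai: 06:00-07:45, 12:00-17:00.
Rosa ∩ Nikolai ∩ Hamid: 07:30-07:45, 12:00-15:30.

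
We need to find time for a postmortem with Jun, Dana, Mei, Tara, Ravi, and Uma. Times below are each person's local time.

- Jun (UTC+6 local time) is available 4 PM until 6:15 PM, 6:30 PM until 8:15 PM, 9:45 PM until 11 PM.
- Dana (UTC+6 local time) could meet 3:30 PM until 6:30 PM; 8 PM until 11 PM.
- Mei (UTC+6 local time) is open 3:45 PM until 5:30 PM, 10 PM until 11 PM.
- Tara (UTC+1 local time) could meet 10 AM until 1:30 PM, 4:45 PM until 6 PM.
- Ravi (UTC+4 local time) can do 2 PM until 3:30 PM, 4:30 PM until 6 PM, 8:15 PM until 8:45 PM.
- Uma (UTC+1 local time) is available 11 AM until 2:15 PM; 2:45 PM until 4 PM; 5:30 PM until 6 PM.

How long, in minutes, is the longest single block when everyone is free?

Jun in UTC: 10:00-12:15, 12:30-14:15, 15:45-17:00 (subtract 6h to convert from UTC+6).
Dana in UTC: 09:30-12:30, 14:00-17:00 (subtract 6h to convert from UTC+6).
Mei in UTC: 09:45-11:30, 16:00-17:00 (subtract 6h to convert from UTC+6).
Tara in UTC: 09:00-12:30, 15:45-17:00 (subtract 1h to convert from UTC+1).
Ravi in UTC: 10:00-11:30, 12:30-14:00, 16:15-16:45 (subtract 4h to convert from UTC+4).
Uma in UTC: 10:00-13:15, 13:45-15:00, 16:30-17:00 (subtract 1h to convert from UTC+1).
Jun ∩ Dana: 10:00-12:15, 14:00-14:15, 15:45-17:00.
Jun ∩ Dana ∩ Mei: 10:00-11:30, 16:00-17:00.
Jun ∩ Dana ∩ Mei ∩ Tara: 10:00-11:30, 16:00-17:00.
Jun ∩ Dana ∩ Mei ∩ Tara ∩ Ravi: 10:00-11:30, 16:15-16:45.
Jun ∩ Dana ∩ Mei ∩ Tara ∩ Ravi ∩ Uma: 10:00-11:30, 16:30-16:45.
The longest is 10:00-11:30 at 90 minutes.

90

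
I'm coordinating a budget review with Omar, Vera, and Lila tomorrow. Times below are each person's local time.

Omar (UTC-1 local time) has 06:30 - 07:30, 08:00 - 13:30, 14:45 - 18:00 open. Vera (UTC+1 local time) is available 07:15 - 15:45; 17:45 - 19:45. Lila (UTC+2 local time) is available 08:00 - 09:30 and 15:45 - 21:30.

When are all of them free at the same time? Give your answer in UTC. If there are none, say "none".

Omar in UTC: 07:30-08:30, 09:00-14:30, 15:45-19:00 (add 1h to convert from UTC-1).
Vera in UTC: 06:15-14:45, 16:45-18:45 (subtract 1h to convert from UTC+1).
Lila in UTC: 06:00-07:30, 13:45-19:30 (subtract 2h to convert from UTC+2).
Omar ∩ Vera: 07:30-08:30, 09:00-14:30, 16:45-18:45.
Omar ∩ Vera ∩ Lila: 13:45-14:30, 16:45-18:45.

13:45-14:30, 16:45-18:45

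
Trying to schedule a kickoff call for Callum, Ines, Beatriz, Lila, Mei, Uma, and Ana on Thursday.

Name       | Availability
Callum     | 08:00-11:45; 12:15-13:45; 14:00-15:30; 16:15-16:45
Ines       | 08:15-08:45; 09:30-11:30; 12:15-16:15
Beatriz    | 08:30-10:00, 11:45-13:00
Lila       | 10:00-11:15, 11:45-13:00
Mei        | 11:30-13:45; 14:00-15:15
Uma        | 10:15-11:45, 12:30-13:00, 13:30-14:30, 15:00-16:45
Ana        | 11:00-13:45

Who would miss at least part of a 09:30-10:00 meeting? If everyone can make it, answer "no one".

Callum: free for 09:30-10:00. Ines: free for 09:30-10:00. Beatriz: free for 09:30-10:00. Lila: not fully free for 09:30-10:00. Mei: not fully free for 09:30-10:00. Uma: not fully free for 09:30-10:00. Ana: not fully free for 09:30-10:00.

Ana, Lila, Mei, Uma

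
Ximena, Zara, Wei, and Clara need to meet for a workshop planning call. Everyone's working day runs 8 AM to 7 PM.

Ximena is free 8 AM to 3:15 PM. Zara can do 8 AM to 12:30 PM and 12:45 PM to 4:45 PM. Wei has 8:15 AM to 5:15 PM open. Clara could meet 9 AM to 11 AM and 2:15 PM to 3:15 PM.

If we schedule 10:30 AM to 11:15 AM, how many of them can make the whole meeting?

3

Ximena, Zara, and Wei can make the full 10:30-11:15 slot — that's 3.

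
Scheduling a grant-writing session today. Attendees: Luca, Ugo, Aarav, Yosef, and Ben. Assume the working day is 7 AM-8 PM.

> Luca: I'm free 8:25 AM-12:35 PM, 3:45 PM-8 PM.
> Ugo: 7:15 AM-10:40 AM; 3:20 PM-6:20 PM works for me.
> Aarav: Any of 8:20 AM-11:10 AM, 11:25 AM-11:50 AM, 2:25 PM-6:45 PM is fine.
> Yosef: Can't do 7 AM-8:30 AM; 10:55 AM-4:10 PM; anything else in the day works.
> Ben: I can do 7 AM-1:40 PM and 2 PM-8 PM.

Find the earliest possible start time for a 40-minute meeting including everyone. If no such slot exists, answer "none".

08:30

Luca free: 08:25-12:35, 15:45-20:00.
Ugo free: 07:15-10:40, 15:20-18:20.
Aarav free: 08:20-11:10, 11:25-11:50, 14:25-18:45.
Yosef free: 08:30-10:55, 16:10-20:00 (invert busy blocks within the working day).
Ben free: 07:00-13:40, 14:00-20:00.
Luca ∩ Ugo: 08:25-10:40, 15:45-18:20.
Luca ∩ Ugo ∩ Aarav: 08:25-10:40, 15:45-18:20.
Luca ∩ Ugo ∩ Aarav ∩ Yosef: 08:30-10:40, 16:10-18:20.
Luca ∩ Ugo ∩ Aarav ∩ Yosef ∩ Ben: 08:30-10:40, 16:10-18:20.
The first common window of at least 40 minutes is 08:30-10:40, so the earliest start is 08:30.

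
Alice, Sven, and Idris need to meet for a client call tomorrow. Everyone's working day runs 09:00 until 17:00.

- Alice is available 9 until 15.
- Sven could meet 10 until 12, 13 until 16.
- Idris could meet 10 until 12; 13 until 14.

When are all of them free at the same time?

10:00-12:00, 13:00-14:00

Alice ∩ Sven: 10:00-12:00, 13:00-15:00.
Alice ∩ Sven ∩ Idris: 10:00-12:00, 13:00-14:00.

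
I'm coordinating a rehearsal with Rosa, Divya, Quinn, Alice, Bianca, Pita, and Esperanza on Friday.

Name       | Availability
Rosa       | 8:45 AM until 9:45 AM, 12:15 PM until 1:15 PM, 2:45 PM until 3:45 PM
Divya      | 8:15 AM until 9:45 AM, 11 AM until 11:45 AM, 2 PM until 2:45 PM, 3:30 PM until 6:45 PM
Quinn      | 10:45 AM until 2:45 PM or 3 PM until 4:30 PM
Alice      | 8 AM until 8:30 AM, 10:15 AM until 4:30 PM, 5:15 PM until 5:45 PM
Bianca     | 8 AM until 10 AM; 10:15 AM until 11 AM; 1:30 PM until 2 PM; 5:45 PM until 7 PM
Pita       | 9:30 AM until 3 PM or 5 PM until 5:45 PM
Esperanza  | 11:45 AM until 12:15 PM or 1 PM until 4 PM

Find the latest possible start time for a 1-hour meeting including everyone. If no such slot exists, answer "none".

none

Rosa ∩ Divya: 08:45-09:45, 15:30-15:45.
Rosa ∩ Divya ∩ Quinn: 15:30-15:45.
Rosa ∩ Divya ∩ Quinn ∩ Alice: 15:30-15:45.
Rosa ∩ Divya ∩ Quinn ∩ Alice ∩ Bianca: ∅.
Rosa ∩ Divya ∩ Quinn ∩ Alice ∩ Bianca ∩ Pita: ∅.
Rosa ∩ Divya ∩ Quinn ∩ Alice ∩ Bianca ∩ Pita ∩ Esperanza: ∅.
There is no time when everyone is free.
No common window is at least 60 minutes long.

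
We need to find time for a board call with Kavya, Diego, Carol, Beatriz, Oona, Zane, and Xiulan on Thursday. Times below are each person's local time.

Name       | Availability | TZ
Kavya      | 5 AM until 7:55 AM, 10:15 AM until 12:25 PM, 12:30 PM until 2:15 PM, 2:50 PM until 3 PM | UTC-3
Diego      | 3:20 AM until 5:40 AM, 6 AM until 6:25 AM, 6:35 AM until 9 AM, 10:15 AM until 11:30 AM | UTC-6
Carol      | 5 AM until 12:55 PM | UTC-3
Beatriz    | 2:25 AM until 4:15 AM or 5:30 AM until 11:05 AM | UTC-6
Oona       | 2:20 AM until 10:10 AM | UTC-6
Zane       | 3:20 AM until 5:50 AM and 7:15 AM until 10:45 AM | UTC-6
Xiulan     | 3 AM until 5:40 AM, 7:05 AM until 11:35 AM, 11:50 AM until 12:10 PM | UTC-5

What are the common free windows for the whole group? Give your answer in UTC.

Kavya in UTC: 08:00-10:55, 13:15-15:25, 15:30-17:15, 17:50-18:00 (add 3h to convert from UTC-3).
Diego in UTC: 09:20-11:40, 12:00-12:25, 12:35-15:00, 16:15-17:30 (add 6h to convert from UTC-6).
Carol in UTC: 08:00-15:55 (add 3h to convert from UTC-3).
Beatriz in UTC: 08:25-10:15, 11:30-17:05 (add 6h to convert from UTC-6).
Oona in UTC: 08:20-16:10 (add 6h to convert from UTC-6).
Zane in UTC: 09:20-11:50, 13:15-16:45 (add 6h to convert from UTC-6).
Xiulan in UTC: 08:00-10:40, 12:05-16:35, 16:50-17:10 (add 5h to convert from UTC-5).
Kavya ∩ Diego: 09:20-10:55, 13:15-15:00, 16:15-17:15.
Kavya ∩ Diego ∩ Carol: 09:20-10:55, 13:15-15:00.
Kavya ∩ Diego ∩ Carol ∩ Beatriz: 09:20-10:15, 13:15-15:00.
Kavya ∩ Diego ∩ Carol ∩ Beatriz ∩ Oona: 09:20-10:15, 13:15-15:00.
Kavya ∩ Diego ∩ Carol ∩ Beatriz ∩ Oona ∩ Zane: 09:20-10:15, 13:15-15:00.
Kavya ∩ Diego ∩ Carol ∩ Beatriz ∩ Oona ∩ Zane ∩ Xiulan: 09:20-10:15, 13:15-15:00.

09:20-10:15, 13:15-15:00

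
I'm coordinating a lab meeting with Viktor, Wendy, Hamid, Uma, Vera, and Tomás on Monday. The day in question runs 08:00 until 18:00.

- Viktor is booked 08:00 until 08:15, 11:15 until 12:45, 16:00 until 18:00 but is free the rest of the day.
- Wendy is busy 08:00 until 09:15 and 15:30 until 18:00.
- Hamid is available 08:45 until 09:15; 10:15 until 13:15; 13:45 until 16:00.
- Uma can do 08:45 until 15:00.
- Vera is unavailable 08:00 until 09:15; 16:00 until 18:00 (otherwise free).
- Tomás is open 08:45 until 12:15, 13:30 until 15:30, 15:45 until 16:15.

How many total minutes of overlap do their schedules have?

135

Viktor free: 08:15-11:15, 12:45-16:00 (invert busy blocks within the working day).
Wendy free: 09:15-15:30 (invert busy blocks within the working day).
Hamid free: 08:45-09:15, 10:15-13:15, 13:45-16:00.
Uma free: 08:45-15:00.
Vera free: 09:15-16:00 (invert busy blocks within the working day).
Tomás free: 08:45-12:15, 13:30-15:30, 15:45-16:15.
Viktor ∩ Wendy: 09:15-11:15, 12:45-15:30.
Viktor ∩ Wendy ∩ Hamid: 10:15-11:15, 12:45-13:15, 13:45-15:30.
Viktor ∩ Wendy ∩ Hamid ∩ Uma: 10:15-11:15, 12:45-13:15, 13:45-15:00.
Viktor ∩ Wendy ∩ Hamid ∩ Uma ∩ Vera: 10:15-11:15, 12:45-13:15, 13:45-15:00.
Viktor ∩ Wendy ∩ Hamid ∩ Uma ∩ Vera ∩ Tomás: 10:15-11:15, 13:45-15:00.
Summing the common windows: 60 + 75 = 135 minutes.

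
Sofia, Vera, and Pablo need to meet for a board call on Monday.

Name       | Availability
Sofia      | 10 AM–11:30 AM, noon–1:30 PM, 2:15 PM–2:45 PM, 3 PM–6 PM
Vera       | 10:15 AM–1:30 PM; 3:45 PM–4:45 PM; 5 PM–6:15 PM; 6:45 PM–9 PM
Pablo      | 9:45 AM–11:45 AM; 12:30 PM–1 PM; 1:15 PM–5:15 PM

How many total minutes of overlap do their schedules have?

Sofia ∩ Vera: 10:15-11:30, 12:00-13:30, 15:45-16:45, 17:00-18:00.
Sofia ∩ Vera ∩ Pablo: 10:15-11:30, 12:30-13:00, 13:15-13:30, 15:45-16:45, 17:00-17:15.
Those are the intersection windows.
Summing the common windows: 75 + 30 + 15 + 60 + 15 = 195 minutes.

195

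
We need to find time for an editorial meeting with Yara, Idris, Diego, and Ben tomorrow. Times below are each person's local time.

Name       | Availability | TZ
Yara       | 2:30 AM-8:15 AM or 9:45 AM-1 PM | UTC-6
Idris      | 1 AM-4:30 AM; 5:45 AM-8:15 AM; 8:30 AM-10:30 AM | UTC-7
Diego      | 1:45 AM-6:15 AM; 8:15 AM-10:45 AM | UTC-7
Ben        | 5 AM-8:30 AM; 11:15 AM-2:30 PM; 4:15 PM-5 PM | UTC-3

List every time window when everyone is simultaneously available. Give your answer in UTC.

08:45-11:30, 15:45-17:30

Yara in UTC: 08:30-14:15, 15:45-19:00 (add 6h to convert from UTC-6).
Idris in UTC: 08:00-11:30, 12:45-15:15, 15:30-17:30 (add 7h to convert from UTC-7).
Diego in UTC: 08:45-13:15, 15:15-17:45 (add 7h to convert from UTC-7).
Ben in UTC: 08:00-11:30, 14:15-17:30, 19:15-20:00 (add 3h to convert from UTC-3).
Yara ∩ Idris: 08:30-11:30, 12:45-14:15, 15:45-17:30.
Yara ∩ Idris ∩ Diego: 08:45-11:30, 12:45-13:15, 15:45-17:30.
Yara ∩ Idris ∩ Diego ∩ Ben: 08:45-11:30, 15:45-17:30.
Those are the intersection windows.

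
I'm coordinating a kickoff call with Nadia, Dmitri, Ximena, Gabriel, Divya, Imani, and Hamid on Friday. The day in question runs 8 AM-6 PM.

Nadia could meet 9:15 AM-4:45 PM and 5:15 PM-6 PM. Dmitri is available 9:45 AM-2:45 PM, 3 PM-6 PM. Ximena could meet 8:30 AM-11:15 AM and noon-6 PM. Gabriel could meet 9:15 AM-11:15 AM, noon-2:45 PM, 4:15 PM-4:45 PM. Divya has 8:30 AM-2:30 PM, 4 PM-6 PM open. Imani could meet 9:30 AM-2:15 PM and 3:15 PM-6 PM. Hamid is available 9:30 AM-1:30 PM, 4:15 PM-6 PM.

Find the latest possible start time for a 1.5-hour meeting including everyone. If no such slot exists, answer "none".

12:00

Nadia ∩ Dmitri: 09:45-14:45, 15:00-16:45, 17:15-18:00.
Nadia ∩ Dmitri ∩ Ximena: 09:45-11:15, 12:00-14:45, 15:00-16:45, 17:15-18:00.
Nadia ∩ Dmitri ∩ Ximena ∩ Gabriel: 09:45-11:15, 12:00-14:45, 16:15-16:45.
Nadia ∩ Dmitri ∩ Ximena ∩ Gabriel ∩ Divya: 09:45-11:15, 12:00-14:30, 16:15-16:45.
Nadia ∩ Dmitri ∩ Ximena ∩ Gabriel ∩ Divya ∩ Imani: 09:45-11:15, 12:00-14:15, 16:15-16:45.
Nadia ∩ Dmitri ∩ Ximena ∩ Gabriel ∩ Divya ∩ Imani ∩ Hamid: 09:45-11:15, 12:00-13:30, 16:15-16:45.
The last common window of at least 90 minutes is 12:00-13:30; a 90-minute meeting can start as late as 12:00 and still end by 13:30.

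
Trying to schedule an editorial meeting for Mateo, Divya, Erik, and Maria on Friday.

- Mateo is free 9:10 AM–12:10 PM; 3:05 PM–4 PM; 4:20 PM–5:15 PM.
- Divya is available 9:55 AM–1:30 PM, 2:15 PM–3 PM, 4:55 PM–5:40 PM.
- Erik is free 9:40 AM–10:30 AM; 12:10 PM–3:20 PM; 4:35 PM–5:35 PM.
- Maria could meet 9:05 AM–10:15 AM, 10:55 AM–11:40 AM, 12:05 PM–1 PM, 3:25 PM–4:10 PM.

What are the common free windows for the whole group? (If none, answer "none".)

Mateo ∩ Divya: 09:55-12:10, 16:55-17:15.
Mateo ∩ Divya ∩ Erik: 09:55-10:30, 16:55-17:15.
Mateo ∩ Divya ∩ Erik ∩ Maria: 09:55-10:15.

09:55-10:15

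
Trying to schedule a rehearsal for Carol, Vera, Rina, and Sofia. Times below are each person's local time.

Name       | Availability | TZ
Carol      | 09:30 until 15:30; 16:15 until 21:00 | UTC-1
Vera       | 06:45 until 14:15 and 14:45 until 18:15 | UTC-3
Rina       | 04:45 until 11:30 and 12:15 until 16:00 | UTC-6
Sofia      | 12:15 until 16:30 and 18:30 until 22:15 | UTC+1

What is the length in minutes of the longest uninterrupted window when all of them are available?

255

Carol in UTC: 10:30-16:30, 17:15-22:00 (add 1h to convert from UTC-1).
Vera in UTC: 09:45-17:15, 17:45-21:15 (add 3h to convert from UTC-3).
Rina in UTC: 10:45-17:30, 18:15-22:00 (add 6h to convert from UTC-6).
Sofia in UTC: 11:15-15:30, 17:30-21:15 (subtract 1h to convert from UTC+1).
Carol ∩ Vera: 10:30-16:30, 17:45-21:15.
Carol ∩ Vera ∩ Rina: 10:45-16:30, 18:15-21:15.
Carol ∩ Vera ∩ Rina ∩ Sofia: 11:15-15:30, 18:15-21:15.
So the common availability across everyone is 11:15-15:30, 18:15-21:15.
The longest is 11:15-15:30 at 255 minutes.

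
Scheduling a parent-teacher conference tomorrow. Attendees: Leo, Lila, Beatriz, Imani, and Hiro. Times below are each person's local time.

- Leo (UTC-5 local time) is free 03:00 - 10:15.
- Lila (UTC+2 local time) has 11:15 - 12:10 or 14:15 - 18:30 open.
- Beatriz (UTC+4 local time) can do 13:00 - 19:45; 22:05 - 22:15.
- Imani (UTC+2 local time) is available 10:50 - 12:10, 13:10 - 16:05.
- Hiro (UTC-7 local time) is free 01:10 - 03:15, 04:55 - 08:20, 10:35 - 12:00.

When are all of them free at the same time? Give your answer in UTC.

09:15-10:10, 12:15-14:05

Leo in UTC: 08:00-15:15 (add 5h to convert from UTC-5).
Lila in UTC: 09:15-10:10, 12:15-16:30 (subtract 2h to convert from UTC+2).
Beatriz in UTC: 09:00-15:45, 18:05-18:15 (subtract 4h to convert from UTC+4).
Imani in UTC: 08:50-10:10, 11:10-14:05 (subtract 2h to convert from UTC+2).
Hiro in UTC: 08:10-10:15, 11:55-15:20, 17:35-19:00 (add 7h to convert from UTC-7).
Leo ∩ Lila: 09:15-10:10, 12:15-15:15.
Leo ∩ Lila ∩ Beatriz: 09:15-10:10, 12:15-15:15.
Leo ∩ Lila ∩ Beatriz ∩ Imani: 09:15-10:10, 12:15-14:05.
Leo ∩ Lila ∩ Beatriz ∩ Imani ∩ Hiro: 09:15-10:10, 12:15-14:05.
Those are the intersection windows.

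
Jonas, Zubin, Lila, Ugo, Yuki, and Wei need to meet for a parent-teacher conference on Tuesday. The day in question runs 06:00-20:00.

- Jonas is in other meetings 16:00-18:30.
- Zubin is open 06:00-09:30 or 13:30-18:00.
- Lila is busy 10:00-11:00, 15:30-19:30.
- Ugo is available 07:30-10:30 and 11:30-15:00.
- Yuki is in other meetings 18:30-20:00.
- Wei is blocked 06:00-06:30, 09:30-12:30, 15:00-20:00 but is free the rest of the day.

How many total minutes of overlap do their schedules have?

Jonas free: 06:00-16:00, 18:30-20:00 (invert busy blocks within the working day).
Zubin free: 06:00-09:30, 13:30-18:00.
Lila free: 06:00-10:00, 11:00-15:30, 19:30-20:00 (invert busy blocks within the working day).
Ugo free: 07:30-10:30, 11:30-15:00.
Yuki free: 06:00-18:30 (invert busy blocks within the working day).
Wei free: 06:30-09:30, 12:30-15:00 (invert busy blocks within the working day).
Jonas ∩ Zubin: 06:00-09:30, 13:30-16:00.
Jonas ∩ Zubin ∩ Lila: 06:00-09:30, 13:30-15:30.
Jonas ∩ Zubin ∩ Lila ∩ Ugo: 07:30-09:30, 13:30-15:00.
Jonas ∩ Zubin ∩ Lila ∩ Ugo ∩ Yuki: 07:30-09:30, 13:30-15:00.
Jonas ∩ Zubin ∩ Lila ∩ Ugo ∩ Yuki ∩ Wei: 07:30-09:30, 13:30-15:00.
Those are the intersection windows.
Summing the common windows: 120 + 90 = 210 minutes.

210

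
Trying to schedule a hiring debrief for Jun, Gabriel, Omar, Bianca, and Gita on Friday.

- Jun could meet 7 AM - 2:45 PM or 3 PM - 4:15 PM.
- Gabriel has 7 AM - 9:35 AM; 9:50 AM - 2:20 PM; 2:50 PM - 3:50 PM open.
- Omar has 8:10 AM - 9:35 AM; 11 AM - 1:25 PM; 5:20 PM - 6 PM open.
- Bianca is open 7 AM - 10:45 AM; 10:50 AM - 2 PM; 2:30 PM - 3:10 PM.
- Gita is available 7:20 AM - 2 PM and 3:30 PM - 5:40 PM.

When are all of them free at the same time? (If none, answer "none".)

08:10-09:35, 11:00-13:25

Jun ∩ Gabriel: 07:00-09:35, 09:50-14:20, 15:00-15:50.
Jun ∩ Gabriel ∩ Omar: 08:10-09:35, 11:00-13:25.
Jun ∩ Gabriel ∩ Omar ∩ Bianca: 08:10-09:35, 11:00-13:25.
Jun ∩ Gabriel ∩ Omar ∩ Bianca ∩ Gita: 08:10-09:35, 11:00-13:25.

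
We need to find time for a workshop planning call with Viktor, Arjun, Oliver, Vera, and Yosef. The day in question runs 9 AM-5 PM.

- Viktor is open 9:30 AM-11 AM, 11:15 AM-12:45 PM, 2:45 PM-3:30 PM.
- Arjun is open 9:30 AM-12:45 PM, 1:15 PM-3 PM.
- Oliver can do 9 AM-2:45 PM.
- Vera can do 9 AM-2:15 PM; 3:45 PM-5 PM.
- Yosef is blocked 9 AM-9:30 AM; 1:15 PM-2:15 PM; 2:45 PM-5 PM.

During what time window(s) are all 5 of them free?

09:30-11:00, 11:15-12:45

Viktor free: 09:30-11:00, 11:15-12:45, 14:45-15:30.
Arjun free: 09:30-12:45, 13:15-15:00.
Oliver free: 09:00-14:45.
Vera free: 09:00-14:15, 15:45-17:00.
Yosef free: 09:30-13:15, 14:15-14:45 (invert busy blocks within the working day).
Viktor ∩ Arjun: 09:30-11:00, 11:15-12:45, 14:45-15:00.
Viktor ∩ Arjun ∩ Oliver: 09:30-11:00, 11:15-12:45.
Viktor ∩ Arjun ∩ Oliver ∩ Vera: 09:30-11:00, 11:15-12:45.
Viktor ∩ Arjun ∩ Oliver ∩ Vera ∩ Yosef: 09:30-11:00, 11:15-12:45.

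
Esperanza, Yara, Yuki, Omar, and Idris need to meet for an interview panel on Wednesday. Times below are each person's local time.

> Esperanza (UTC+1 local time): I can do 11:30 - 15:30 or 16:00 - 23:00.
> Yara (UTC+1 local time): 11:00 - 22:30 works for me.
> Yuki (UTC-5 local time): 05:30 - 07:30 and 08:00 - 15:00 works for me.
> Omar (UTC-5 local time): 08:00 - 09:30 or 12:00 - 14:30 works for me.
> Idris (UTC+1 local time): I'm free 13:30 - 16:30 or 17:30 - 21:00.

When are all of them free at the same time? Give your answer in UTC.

Esperanza in UTC: 10:30-14:30, 15:00-22:00 (subtract 1h to convert from UTC+1).
Yara in UTC: 10:00-21:30 (subtract 1h to convert from UTC+1).
Yuki in UTC: 10:30-12:30, 13:00-20:00 (add 5h to convert from UTC-5).
Omar in UTC: 13:00-14:30, 17:00-19:30 (add 5h to convert from UTC-5).
Idris in UTC: 12:30-15:30, 16:30-20:00 (subtract 1h to convert from UTC+1).
Esperanza ∩ Yara: 10:30-14:30, 15:00-21:30.
Esperanza ∩ Yara ∩ Yuki: 10:30-12:30, 13:00-14:30, 15:00-20:00.
Esperanza ∩ Yara ∩ Yuki ∩ Omar: 13:00-14:30, 17:00-19:30.
Esperanza ∩ Yara ∩ Yuki ∩ Omar ∩ Idris: 13:00-14:30, 17:00-19:30.
So the common availability across everyone is 13:00-14:30, 17:00-19:30.

13:00-14:30, 17:00-19:30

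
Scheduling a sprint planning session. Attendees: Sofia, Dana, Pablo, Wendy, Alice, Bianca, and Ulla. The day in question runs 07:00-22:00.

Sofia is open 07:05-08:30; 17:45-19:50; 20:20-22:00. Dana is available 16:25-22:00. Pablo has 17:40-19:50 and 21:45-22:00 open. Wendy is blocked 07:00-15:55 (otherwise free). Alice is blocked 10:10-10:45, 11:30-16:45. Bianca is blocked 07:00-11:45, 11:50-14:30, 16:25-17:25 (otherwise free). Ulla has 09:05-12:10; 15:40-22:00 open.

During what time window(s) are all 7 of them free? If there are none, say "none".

17:45-19:50, 21:45-22:00

Sofia free: 07:05-08:30, 17:45-19:50, 20:20-22:00.
Dana free: 16:25-22:00.
Pablo free: 17:40-19:50, 21:45-22:00.
Wendy free: 15:55-22:00 (invert busy blocks within the working day).
Alice free: 07:00-10:10, 10:45-11:30, 16:45-22:00 (invert busy blocks within the working day).
Bianca free: 11:45-11:50, 14:30-16:25, 17:25-22:00 (invert busy blocks within the working day).
Ulla free: 09:05-12:10, 15:40-22:00.
Sofia ∩ Dana: 17:45-19:50, 20:20-22:00.
Sofia ∩ Dana ∩ Pablo: 17:45-19:50, 21:45-22:00.
Sofia ∩ Dana ∩ Pablo ∩ Wendy: 17:45-19:50, 21:45-22:00.
Sofia ∩ Dana ∩ Pablo ∩ Wendy ∩ Alice: 17:45-19:50, 21:45-22:00.
Sofia ∩ Dana ∩ Pablo ∩ Wendy ∩ Alice ∩ Bianca: 17:45-19:50, 21:45-22:00.
Sofia ∩ Dana ∩ Pablo ∩ Wendy ∩ Alice ∩ Bianca ∩ Ulla: 17:45-19:50, 21:45-22:00.
So the common availability across everyone is 17:45-19:50, 21:45-22:00.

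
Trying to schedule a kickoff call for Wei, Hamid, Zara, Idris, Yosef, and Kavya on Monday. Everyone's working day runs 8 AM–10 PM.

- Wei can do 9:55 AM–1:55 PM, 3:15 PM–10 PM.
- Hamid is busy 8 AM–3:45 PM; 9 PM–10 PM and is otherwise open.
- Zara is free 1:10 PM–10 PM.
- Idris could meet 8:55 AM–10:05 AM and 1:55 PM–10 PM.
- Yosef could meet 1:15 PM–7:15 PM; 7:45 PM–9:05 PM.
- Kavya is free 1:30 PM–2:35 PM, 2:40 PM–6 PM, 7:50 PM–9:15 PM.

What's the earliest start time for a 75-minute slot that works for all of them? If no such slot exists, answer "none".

Wei free: 09:55-13:55, 15:15-22:00.
Hamid free: 15:45-21:00 (invert busy blocks within the working day).
Zara free: 13:10-22:00.
Idris free: 08:55-10:05, 13:55-22:00.
Yosef free: 13:15-19:15, 19:45-21:05.
Kavya free: 13:30-14:35, 14:40-18:00, 19:50-21:15.
Wei ∩ Hamid: 15:45-21:00.
Wei ∩ Hamid ∩ Zara: 15:45-21:00.
Wei ∩ Hamid ∩ Zara ∩ Idris: 15:45-21:00.
Wei ∩ Hamid ∩ Zara ∩ Idris ∩ Yosef: 15:45-19:15, 19:45-21:00.
Wei ∩ Hamid ∩ Zara ∩ Idris ∩ Yosef ∩ Kavya: 15:45-18:00, 19:50-21:00.
The first common window of at least 75 minutes is 15:45-18:00, so the earliest start is 15:45.

15:45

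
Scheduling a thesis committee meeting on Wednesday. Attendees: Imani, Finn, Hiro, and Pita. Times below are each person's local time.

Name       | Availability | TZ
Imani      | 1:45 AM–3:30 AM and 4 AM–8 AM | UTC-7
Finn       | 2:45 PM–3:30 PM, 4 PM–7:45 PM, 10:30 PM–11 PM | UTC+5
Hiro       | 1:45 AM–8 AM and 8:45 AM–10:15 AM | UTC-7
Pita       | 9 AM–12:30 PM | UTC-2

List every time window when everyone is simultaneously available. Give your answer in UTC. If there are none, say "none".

Imani in UTC: 08:45-10:30, 11:00-15:00 (add 7h to convert from UTC-7).
Finn in UTC: 09:45-10:30, 11:00-14:45, 17:30-18:00 (subtract 5h to convert from UTC+5).
Hiro in UTC: 08:45-15:00, 15:45-17:15 (add 7h to convert from UTC-7).
Pita in UTC: 11:00-14:30 (add 2h to convert from UTC-2).
Imani ∩ Finn: 09:45-10:30, 11:00-14:45.
Imani ∩ Finn ∩ Hiro: 09:45-10:30, 11:00-14:45.
Imani ∩ Finn ∩ Hiro ∩ Pita: 11:00-14:30.

11:00-14:30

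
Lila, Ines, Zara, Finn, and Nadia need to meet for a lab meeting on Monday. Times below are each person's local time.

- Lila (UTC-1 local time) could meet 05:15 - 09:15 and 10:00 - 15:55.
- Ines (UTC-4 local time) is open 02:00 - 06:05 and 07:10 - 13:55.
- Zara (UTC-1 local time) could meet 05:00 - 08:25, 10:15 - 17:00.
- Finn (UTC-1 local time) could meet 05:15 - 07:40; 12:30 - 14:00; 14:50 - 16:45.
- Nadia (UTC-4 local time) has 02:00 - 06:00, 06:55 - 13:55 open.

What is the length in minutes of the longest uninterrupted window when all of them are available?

145

Lila in UTC: 06:15-10:15, 11:00-16:55 (add 1h to convert from UTC-1).
Ines in UTC: 06:00-10:05, 11:10-17:55 (add 4h to convert from UTC-4).
Zara in UTC: 06:00-09:25, 11:15-18:00 (add 1h to convert from UTC-1).
Finn in UTC: 06:15-08:40, 13:30-15:00, 15:50-17:45 (add 1h to convert from UTC-1).
Nadia in UTC: 06:00-10:00, 10:55-17:55 (add 4h to convert from UTC-4).
Lila ∩ Ines: 06:15-10:05, 11:10-16:55.
Lila ∩ Ines ∩ Zara: 06:15-09:25, 11:15-16:55.
Lila ∩ Ines ∩ Zara ∩ Finn: 06:15-08:40, 13:30-15:00, 15:50-16:55.
Lila ∩ Ines ∩ Zara ∩ Finn ∩ Nadia: 06:15-08:40, 13:30-15:00, 15:50-16:55.
So the common availability across everyone is 06:15-08:40, 13:30-15:00, 15:50-16:55.
The longest is 06:15-08:40 at 145 minutes.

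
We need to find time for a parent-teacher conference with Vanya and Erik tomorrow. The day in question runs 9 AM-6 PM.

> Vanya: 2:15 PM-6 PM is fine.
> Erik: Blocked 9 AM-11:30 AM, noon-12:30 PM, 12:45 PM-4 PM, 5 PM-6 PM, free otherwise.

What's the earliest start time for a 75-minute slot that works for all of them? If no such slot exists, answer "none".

Vanya free: 14:15-18:00.
Erik free: 11:30-12:00, 12:30-12:45, 16:00-17:00 (invert busy blocks within the working day).
Vanya ∩ Erik: 16:00-17:00.
No common window is at least 75 minutes long.

none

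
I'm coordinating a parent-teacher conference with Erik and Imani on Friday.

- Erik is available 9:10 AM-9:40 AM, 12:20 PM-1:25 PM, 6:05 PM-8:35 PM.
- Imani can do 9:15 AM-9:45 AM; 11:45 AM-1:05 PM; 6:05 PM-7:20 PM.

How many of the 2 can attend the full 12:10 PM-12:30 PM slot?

Imani can make the full 12:10-12:30 slot — that's 1.

1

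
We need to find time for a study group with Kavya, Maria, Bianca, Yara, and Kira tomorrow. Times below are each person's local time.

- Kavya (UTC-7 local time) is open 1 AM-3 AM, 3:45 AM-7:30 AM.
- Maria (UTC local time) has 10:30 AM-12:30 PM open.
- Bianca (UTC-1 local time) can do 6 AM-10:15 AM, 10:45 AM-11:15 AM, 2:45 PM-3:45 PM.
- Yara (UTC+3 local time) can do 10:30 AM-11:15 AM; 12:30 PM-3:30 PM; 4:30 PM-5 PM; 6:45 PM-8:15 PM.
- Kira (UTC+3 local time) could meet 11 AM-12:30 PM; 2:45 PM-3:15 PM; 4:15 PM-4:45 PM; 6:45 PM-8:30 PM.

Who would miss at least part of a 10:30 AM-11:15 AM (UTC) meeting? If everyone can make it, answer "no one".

Kavya in UTC: 08:00-10:00, 10:45-14:30 (add 7h to convert from UTC-7).
Maria in UTC: 10:30-12:30.
Bianca in UTC: 07:00-11:15, 11:45-12:15, 15:45-16:45 (add 1h to convert from UTC-1).
Yara in UTC: 07:30-08:15, 09:30-12:30, 13:30-14:00, 15:45-17:15 (subtract 3h to convert from UTC+3).
Kira in UTC: 08:00-09:30, 11:45-12:15, 13:15-13:45, 15:45-17:30 (subtract 3h to convert from UTC+3).
Kavya: not fully free for 10:30-11:15. Maria: free for 10:30-11:15. Bianca: free for 10:30-11:15. Yara: free for 10:30-11:15. Kira: not fully free for 10:30-11:15.

Kavya, Kira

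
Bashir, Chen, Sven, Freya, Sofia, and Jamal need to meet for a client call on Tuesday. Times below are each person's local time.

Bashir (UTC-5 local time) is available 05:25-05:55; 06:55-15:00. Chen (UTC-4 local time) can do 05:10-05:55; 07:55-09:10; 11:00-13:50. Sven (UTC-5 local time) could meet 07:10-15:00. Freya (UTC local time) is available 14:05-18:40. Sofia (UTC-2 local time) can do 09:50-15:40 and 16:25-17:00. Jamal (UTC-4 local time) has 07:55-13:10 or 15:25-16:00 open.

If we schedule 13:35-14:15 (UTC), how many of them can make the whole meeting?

Bashir in UTC: 10:25-10:55, 11:55-20:00 (add 5h to convert from UTC-5).
Chen in UTC: 09:10-09:55, 11:55-13:10, 15:00-17:50 (add 4h to convert from UTC-4).
Sven in UTC: 12:10-20:00 (add 5h to convert from UTC-5).
Freya in UTC: 14:05-18:40.
Sofia in UTC: 11:50-17:40, 18:25-19:00 (add 2h to convert from UTC-2).
Jamal in UTC: 11:55-17:10, 19:25-20:00 (add 4h to convert from UTC-4).
Bashir, Sven, Sofia, and Jamal can make the full 13:35-14:15 slot — that's 4.

4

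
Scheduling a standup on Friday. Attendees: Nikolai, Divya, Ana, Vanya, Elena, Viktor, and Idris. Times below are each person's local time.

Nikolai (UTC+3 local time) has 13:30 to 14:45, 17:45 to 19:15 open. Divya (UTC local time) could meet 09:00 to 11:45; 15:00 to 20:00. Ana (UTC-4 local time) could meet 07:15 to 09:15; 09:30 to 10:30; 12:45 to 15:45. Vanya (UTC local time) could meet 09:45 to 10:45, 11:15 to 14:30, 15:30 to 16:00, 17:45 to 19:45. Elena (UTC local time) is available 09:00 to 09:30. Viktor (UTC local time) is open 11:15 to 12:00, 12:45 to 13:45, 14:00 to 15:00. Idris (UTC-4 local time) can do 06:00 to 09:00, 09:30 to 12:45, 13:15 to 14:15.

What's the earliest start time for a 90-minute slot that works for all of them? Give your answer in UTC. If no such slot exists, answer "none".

Nikolai in UTC: 10:30-11:45, 14:45-16:15 (subtract 3h to convert from UTC+3).
Divya in UTC: 09:00-11:45, 15:00-20:00.
Ana in UTC: 11:15-13:15, 13:30-14:30, 16:45-19:45 (add 4h to convert from UTC-4).
Vanya in UTC: 09:45-10:45, 11:15-14:30, 15:30-16:00, 17:45-19:45.
Elena in UTC: 09:00-09:30.
Viktor in UTC: 11:15-12:00, 12:45-13:45, 14:00-15:00.
Idris in UTC: 10:00-13:00, 13:30-16:45, 17:15-18:15 (add 4h to convert from UTC-4).
Nikolai ∩ Divya: 10:30-11:45, 15:00-16:15.
Nikolai ∩ Divya ∩ Ana: 11:15-11:45.
Nikolai ∩ Divya ∩ Ana ∩ Vanya: 11:15-11:45.
Nikolai ∩ Divya ∩ Ana ∩ Vanya ∩ Elena: ∅.
Nikolai ∩ Divya ∩ Ana ∩ Vanya ∩ Elena ∩ Viktor: ∅.
Nikolai ∩ Divya ∩ Ana ∩ Vanya ∩ Elena ∩ Viktor ∩ Idris: ∅.
There is no time when everyone is free.
No common window is at least 90 minutes long.

none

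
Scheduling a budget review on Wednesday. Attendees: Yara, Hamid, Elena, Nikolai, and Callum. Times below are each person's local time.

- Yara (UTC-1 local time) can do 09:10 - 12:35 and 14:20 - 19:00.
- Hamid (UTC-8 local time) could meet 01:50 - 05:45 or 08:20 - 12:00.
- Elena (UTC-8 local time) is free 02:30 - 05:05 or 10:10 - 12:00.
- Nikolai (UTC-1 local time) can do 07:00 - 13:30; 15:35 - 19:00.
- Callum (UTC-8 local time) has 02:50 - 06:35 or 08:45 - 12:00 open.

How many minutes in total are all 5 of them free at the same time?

245

Yara in UTC: 10:10-13:35, 15:20-20:00 (add 1h to convert from UTC-1).
Hamid in UTC: 09:50-13:45, 16:20-20:00 (add 8h to convert from UTC-8).
Elena in UTC: 10:30-13:05, 18:10-20:00 (add 8h to convert from UTC-8).
Nikolai in UTC: 08:00-14:30, 16:35-20:00 (add 1h to convert from UTC-1).
Callum in UTC: 10:50-14:35, 16:45-20:00 (add 8h to convert from UTC-8).
Yara ∩ Hamid: 10:10-13:35, 16:20-20:00.
Yara ∩ Hamid ∩ Elena: 10:30-13:05, 18:10-20:00.
Yara ∩ Hamid ∩ Elena ∩ Nikolai: 10:30-13:05, 18:10-20:00.
Yara ∩ Hamid ∩ Elena ∩ Nikolai ∩ Callum: 10:50-13:05, 18:10-20:00.
So the common availability across everyone is 10:50-13:05, 18:10-20:00.
Summing the common windows: 135 + 110 = 245 minutes.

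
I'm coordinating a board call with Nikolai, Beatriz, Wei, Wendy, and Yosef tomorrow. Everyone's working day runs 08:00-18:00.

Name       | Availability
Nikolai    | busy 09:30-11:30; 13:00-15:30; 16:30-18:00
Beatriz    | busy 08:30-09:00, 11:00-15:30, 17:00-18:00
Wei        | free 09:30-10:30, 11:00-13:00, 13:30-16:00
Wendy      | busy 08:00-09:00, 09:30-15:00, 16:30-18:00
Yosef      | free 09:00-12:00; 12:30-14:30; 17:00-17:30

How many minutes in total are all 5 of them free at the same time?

0

Nikolai free: 08:00-09:30, 11:30-13:00, 15:30-16:30 (invert busy blocks within the working day).
Beatriz free: 08:00-08:30, 09:00-11:00, 15:30-17:00 (invert busy blocks within the working day).
Wei free: 09:30-10:30, 11:00-13:00, 13:30-16:00.
Wendy free: 09:00-09:30, 15:00-16:30 (invert busy blocks within the working day).
Yosef free: 09:00-12:00, 12:30-14:30, 17:00-17:30.
Nikolai ∩ Beatriz: 08:00-08:30, 09:00-09:30, 15:30-16:30.
Nikolai ∩ Beatriz ∩ Wei: 15:30-16:00.
Nikolai ∩ Beatriz ∩ Wei ∩ Wendy: 15:30-16:00.
Nikolai ∩ Beatriz ∩ Wei ∩ Wendy ∩ Yosef: ∅.
There is no time when everyone is free.
There is no common window, so the total is 0 minutes.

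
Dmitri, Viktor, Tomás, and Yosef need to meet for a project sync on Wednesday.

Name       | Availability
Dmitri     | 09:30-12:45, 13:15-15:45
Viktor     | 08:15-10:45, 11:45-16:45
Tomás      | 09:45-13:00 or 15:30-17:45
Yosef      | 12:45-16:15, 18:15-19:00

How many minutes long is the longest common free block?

15

Dmitri ∩ Viktor: 09:30-10:45, 11:45-12:45, 13:15-15:45.
Dmitri ∩ Viktor ∩ Tomás: 09:45-10:45, 11:45-12:45, 15:30-15:45.
Dmitri ∩ Viktor ∩ Tomás ∩ Yosef: 15:30-15:45.
The longest is 15:30-15:45 at 15 minutes.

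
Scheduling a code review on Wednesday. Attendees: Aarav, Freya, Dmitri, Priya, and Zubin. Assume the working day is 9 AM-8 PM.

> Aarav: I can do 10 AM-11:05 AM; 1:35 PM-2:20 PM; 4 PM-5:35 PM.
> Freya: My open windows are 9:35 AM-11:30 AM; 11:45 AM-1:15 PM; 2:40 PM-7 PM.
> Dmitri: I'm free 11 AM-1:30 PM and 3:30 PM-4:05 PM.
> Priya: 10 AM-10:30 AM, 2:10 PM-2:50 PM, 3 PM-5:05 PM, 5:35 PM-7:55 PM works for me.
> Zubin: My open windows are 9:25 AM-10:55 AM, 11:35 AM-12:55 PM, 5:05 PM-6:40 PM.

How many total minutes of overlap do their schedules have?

0

Aarav ∩ Freya: 10:00-11:05, 16:00-17:35.
Aarav ∩ Freya ∩ Dmitri: 11:00-11:05, 16:00-16:05.
Aarav ∩ Freya ∩ Dmitri ∩ Priya: 16:00-16:05.
Aarav ∩ Freya ∩ Dmitri ∩ Priya ∩ Zubin: ∅.
There is no time when everyone is free.
There is no common window, so the total is 0 minutes.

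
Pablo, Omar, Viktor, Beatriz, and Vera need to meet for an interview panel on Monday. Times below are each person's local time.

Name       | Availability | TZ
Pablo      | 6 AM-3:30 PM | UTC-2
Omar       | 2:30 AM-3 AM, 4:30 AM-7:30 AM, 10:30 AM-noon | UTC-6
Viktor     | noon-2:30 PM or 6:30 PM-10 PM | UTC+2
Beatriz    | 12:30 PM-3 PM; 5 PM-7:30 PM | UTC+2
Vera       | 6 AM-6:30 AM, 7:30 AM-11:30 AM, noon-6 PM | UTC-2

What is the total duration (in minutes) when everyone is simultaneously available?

180

Pablo in UTC: 08:00-17:30 (add 2h to convert from UTC-2).
Omar in UTC: 08:30-09:00, 10:30-13:30, 16:30-18:00 (add 6h to convert from UTC-6).
Viktor in UTC: 10:00-12:30, 16:30-20:00 (subtract 2h to convert from UTC+2).
Beatriz in UTC: 10:30-13:00, 15:00-17:30 (subtract 2h to convert from UTC+2).
Vera in UTC: 08:00-08:30, 09:30-13:30, 14:00-20:00 (add 2h to convert from UTC-2).
Pablo ∩ Omar: 08:30-09:00, 10:30-13:30, 16:30-17:30.
Pablo ∩ Omar ∩ Viktor: 10:30-12:30, 16:30-17:30.
Pablo ∩ Omar ∩ Viktor ∩ Beatriz: 10:30-12:30, 16:30-17:30.
Pablo ∩ Omar ∩ Viktor ∩ Beatriz ∩ Vera: 10:30-12:30, 16:30-17:30.
Those are the intersection windows.
Summing the common windows: 120 + 60 = 180 minutes.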